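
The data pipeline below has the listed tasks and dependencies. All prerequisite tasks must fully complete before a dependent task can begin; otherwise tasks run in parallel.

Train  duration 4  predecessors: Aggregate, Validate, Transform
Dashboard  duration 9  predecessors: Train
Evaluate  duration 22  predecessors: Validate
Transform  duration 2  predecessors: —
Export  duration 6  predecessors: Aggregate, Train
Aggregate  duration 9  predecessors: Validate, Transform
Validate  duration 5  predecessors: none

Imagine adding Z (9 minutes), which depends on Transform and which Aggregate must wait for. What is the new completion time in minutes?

33

Originally the plan takes 27 minutes.
With Z inserted, Aggregate now waits for max(Validate, Transform, Z).
New critical path: Transform→Z→Aggregate→Train→Dashboard = 2+9+9+4+9 = 33 ⇒ 33 minutes.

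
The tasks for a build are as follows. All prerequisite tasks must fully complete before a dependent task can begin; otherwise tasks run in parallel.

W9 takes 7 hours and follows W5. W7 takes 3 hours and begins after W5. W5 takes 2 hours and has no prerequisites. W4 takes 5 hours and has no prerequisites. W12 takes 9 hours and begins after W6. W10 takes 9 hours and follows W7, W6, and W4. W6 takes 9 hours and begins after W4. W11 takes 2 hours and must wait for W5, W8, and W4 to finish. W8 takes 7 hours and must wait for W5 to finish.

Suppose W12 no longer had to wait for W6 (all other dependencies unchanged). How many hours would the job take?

23

Before: longest chain W4→W6→W10 = 5+9+9 = 23, finish 23.
Without W6→W12, W12's earliest start moves from 14 to 0.
After: W4→W6→W10 = 5+9+9 = 23 → 23 hours.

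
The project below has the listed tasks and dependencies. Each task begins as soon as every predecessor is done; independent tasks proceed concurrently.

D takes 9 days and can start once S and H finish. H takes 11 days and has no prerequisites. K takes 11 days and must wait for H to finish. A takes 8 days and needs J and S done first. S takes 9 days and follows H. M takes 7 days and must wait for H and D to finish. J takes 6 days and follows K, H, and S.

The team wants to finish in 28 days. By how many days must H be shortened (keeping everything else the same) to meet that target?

8

Current finish: 36 days; target: 28.
H is on every critical path, so each day cut from H cuts the finish by one (this holds down to a finish of 26).
Need 36 − 28 = 8 days off H → H becomes 3 days, finish becomes 28.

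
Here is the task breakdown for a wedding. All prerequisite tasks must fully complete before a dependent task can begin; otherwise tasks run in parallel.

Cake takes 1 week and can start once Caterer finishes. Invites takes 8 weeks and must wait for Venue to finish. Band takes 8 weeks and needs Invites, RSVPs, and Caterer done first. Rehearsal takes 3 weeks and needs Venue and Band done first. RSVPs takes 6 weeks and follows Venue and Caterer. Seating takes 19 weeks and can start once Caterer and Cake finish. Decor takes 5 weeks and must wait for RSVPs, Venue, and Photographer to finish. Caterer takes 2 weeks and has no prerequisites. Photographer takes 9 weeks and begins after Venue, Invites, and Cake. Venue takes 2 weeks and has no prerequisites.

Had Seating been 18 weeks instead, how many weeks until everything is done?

Actual critical path: Venue→Invites→Photographer→Decor = 2+8+9+5 = 24 ⇒ 24 weeks.
Seating is off the critical path — its longest chain is 22 weeks, giving 2 of slack.
No other chain overtakes it, so the finish is 24 weeks.

24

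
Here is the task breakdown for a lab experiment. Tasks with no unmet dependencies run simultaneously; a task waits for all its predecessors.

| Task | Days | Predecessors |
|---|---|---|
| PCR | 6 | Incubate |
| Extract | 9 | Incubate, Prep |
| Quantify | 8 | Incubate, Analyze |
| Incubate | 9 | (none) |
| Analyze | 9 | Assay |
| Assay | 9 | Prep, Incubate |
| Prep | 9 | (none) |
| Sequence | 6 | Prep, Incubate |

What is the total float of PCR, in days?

The longest chain is Prep→Assay→Analyze→Quantify = 9+9+9+8 = 35; overall finish 35 days.
Longest path through PCR: 15 days (earliest finish 15, latest finish 35).
So PCR can slip 35 − 15 = 20 days.

20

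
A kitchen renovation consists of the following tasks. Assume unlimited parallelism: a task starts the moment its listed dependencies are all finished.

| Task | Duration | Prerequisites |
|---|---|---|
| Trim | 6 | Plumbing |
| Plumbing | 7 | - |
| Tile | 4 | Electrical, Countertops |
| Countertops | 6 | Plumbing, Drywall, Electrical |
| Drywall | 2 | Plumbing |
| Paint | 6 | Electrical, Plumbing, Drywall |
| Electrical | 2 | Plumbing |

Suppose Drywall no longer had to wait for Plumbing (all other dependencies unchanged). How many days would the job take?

19

Before: longest chain Plumbing→Electrical→Countertops→Tile = 7+2+6+4 = 19, finish 19.
Without Plumbing→Drywall, Drywall's earliest start moves from 7 to 0.
After: Plumbing→Electrical→Countertops→Tile = 7+2+6+4 = 19 → 19 days.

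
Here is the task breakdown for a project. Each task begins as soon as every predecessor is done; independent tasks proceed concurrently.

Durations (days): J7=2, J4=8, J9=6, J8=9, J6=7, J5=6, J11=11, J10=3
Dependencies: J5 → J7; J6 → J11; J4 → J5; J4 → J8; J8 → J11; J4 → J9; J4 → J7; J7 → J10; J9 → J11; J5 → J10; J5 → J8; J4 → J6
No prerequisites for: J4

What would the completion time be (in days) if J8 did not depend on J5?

With the dependency in place, J4→J5→J8→J11 = 8+6+9+11 = 34 sets the finish at 34 days.
Without J5→J8, J8's earliest start moves from 14 to 8.
New critical path: J4→J8→J11 = 8+9+11 = 28 ⇒ 28 days.

28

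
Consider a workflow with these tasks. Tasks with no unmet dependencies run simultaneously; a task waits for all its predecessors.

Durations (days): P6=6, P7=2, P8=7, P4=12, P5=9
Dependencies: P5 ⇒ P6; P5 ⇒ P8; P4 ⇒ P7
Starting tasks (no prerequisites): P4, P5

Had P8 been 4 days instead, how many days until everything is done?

The binding path is P5→P8 = 9+7 = 16; finish at 16 days.
Since P8 is critical, the -3 change carries straight to that chain (now 13 days).
The binding chain switches to P5→P6 = 9+6 = 15; finish 15 days.

15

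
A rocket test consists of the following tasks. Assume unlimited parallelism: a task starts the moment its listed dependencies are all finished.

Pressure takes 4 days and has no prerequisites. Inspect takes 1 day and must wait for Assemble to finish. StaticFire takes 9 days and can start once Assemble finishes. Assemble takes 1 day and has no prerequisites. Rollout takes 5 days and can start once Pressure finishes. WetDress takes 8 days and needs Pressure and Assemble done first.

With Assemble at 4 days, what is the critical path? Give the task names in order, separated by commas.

Assemble, StaticFire

Critical path before the change: Pressure→WetDress = 4+8 = 12 giving 12 days.
Assemble is off the critical path — its longest chain is 10 days, giving 2 of slack.
Now Assemble→StaticFire = 4+9 = 13 is longest, so the finish becomes 13 days.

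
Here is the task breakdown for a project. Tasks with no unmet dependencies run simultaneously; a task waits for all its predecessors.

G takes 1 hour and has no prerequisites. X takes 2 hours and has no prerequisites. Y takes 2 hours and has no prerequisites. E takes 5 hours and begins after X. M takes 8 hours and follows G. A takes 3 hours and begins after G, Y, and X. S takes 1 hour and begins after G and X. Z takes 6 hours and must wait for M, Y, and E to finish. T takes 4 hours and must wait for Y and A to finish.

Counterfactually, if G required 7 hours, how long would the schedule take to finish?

21

Critical path before the change: G→M→Z = 1+8+6 = 15 giving 15 hours.
G lies on that path, so at 7 hours the path becomes 21 hours.
That remains the longest chain; total 21 hours.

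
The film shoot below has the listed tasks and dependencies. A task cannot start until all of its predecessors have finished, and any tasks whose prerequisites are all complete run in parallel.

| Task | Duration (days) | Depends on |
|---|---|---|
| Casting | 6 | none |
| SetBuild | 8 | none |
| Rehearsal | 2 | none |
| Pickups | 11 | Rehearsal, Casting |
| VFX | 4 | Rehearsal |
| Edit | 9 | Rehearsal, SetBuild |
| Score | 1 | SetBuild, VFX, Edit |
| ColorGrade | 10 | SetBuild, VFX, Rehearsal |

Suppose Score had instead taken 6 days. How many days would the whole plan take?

The binding path is SetBuild→Edit→Score = 8+9+1 = 18; finish at 18 days.
Since Score is critical, the +5 change carries straight to that chain (now 23 days).
No other chain overtakes it, so the finish is 23 days.

23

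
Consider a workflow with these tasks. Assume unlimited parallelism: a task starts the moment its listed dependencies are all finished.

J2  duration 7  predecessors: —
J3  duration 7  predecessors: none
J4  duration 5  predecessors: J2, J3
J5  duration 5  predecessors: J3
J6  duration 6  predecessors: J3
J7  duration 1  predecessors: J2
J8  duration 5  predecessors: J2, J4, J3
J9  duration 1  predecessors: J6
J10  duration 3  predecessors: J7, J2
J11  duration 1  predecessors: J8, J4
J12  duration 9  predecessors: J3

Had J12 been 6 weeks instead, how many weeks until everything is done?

Actual critical path: J2→J4→J8→J11 = 7+5+5+1 = 18 ⇒ 18 weeks.
J12 is off the critical path — its longest chain is 16 weeks, giving 2 of slack.
The critical path is still J2→J4→J8→J11; finish is now 18 weeks.

18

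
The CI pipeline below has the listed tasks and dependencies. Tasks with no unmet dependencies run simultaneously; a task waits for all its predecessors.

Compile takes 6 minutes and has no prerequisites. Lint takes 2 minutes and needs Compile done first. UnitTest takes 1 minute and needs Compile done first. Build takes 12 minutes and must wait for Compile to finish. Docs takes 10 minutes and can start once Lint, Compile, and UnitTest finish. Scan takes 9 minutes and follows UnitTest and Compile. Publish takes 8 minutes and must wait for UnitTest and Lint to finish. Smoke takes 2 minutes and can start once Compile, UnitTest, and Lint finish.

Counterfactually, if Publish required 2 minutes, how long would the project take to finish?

The binding path is Compile→Lint→Docs = 6+2+10 = 18; finish at 18 minutes.
The longest path through Publish is only 16 minutes, so Publish has float 2.
That remains the longest chain; total 18 minutes.

18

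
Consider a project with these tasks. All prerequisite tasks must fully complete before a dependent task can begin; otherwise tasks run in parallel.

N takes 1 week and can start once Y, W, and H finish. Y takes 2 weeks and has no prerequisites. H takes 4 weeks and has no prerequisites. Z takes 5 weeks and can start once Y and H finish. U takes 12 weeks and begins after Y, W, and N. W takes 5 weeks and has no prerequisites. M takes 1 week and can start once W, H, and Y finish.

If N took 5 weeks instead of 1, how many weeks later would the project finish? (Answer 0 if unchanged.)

Baseline: W→N→U = 5+1+12 = 18 → 18 weeks.
N is on the critical path; changing it to 5 makes that path 22 weeks.
The critical path is still W→N→U; finish is now 22 weeks.
Change in finish: 22 − 18 = +4 weeks.

4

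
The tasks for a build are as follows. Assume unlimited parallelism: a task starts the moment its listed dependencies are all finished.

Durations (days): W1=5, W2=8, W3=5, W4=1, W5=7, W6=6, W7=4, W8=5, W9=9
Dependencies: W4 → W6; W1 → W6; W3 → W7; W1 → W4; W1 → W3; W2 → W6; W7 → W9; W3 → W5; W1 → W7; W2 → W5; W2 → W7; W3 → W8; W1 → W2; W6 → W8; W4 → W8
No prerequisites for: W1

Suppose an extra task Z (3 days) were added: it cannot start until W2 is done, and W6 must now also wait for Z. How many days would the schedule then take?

Originally the schedule takes 26 days.
With Z inserted, W6 now waits for max(W1, W4, W2, Z).
New critical path: W1→W2→Z→W6→W8 = 5+8+3+6+5 = 27 ⇒ 27 days.

27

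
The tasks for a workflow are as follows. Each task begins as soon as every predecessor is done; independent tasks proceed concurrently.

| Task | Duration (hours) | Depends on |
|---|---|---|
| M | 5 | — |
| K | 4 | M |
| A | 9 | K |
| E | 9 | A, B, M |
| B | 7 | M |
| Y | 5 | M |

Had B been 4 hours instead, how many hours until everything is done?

Baseline: M→K→A→E = 5+4+9+9 = 27 → 27 hours.
The longest path through B is only 21 hours, so B has float 6.
The critical path is still M→K→A→E; finish is now 27 hours.

27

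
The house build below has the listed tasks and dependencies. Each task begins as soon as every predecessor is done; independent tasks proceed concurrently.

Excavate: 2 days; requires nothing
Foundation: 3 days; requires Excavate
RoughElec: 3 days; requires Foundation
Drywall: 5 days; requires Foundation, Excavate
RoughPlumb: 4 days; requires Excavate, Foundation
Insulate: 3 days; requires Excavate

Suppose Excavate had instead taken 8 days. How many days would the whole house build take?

16

Critical path before the change: Excavate→Foundation→Drywall = 2+3+5 = 10 giving 10 days.
Since Excavate is critical, the +6 change carries straight to that chain (now 16 days).
The critical path is still Excavate→Foundation→Drywall; finish is now 16 days.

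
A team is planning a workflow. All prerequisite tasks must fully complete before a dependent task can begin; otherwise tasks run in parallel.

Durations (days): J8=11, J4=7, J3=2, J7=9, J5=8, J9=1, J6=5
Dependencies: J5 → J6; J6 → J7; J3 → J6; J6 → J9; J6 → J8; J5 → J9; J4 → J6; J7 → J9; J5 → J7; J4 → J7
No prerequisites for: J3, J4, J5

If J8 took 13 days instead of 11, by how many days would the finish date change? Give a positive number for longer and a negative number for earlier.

2

Critical path before the change: J5→J6→J8 = 8+5+11 = 24 giving 24 days.
J8 lies on that path, so at 13 days the path becomes 26 days.
The critical path is still J5→J6→J8; finish is now 26 days.
Change in finish: 26 − 24 = +2 days.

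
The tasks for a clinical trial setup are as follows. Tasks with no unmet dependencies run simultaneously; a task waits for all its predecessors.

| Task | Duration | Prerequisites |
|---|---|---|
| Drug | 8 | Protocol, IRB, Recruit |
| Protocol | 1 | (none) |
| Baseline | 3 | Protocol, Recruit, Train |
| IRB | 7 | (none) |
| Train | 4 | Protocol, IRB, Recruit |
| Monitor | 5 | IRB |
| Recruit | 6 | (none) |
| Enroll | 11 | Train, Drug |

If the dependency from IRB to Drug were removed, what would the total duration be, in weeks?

Before: longest chain IRB→Drug→Enroll = 7+8+11 = 26, finish 26.
Without IRB→Drug, Drug's earliest start moves from 7 to 6.
New critical path: Recruit→Drug→Enroll = 6+8+11 = 25 ⇒ 25 weeks.

25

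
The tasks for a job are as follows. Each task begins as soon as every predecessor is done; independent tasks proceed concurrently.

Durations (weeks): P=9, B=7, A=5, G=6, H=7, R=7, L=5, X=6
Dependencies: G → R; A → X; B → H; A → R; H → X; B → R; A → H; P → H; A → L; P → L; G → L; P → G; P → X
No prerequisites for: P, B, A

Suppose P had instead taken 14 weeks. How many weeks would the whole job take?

27

As given, the longest chain is P→G→R = 9+6+7 = 22, so the finish is 22 weeks.
P lies on that path, so at 14 weeks the path becomes 27 weeks.
The critical path is still P→G→R; finish is now 27 weeks.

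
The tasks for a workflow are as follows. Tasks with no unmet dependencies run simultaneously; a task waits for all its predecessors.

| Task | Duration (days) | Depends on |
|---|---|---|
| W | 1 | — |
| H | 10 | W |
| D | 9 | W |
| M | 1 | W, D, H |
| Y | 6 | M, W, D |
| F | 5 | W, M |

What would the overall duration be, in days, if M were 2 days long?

Critical path before the change: W→H→M→Y = 1+10+1+6 = 18 giving 18 days.
M is on the critical path; changing it to 2 makes that path 19 days.
The critical path is still W→H→M→Y; finish is now 19 days.

19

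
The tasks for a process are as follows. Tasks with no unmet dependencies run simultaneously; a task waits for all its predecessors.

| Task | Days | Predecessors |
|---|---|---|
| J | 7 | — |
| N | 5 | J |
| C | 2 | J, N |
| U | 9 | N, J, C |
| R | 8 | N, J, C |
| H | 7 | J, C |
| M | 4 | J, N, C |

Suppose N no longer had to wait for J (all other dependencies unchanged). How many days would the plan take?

18

With the dependency in place, J→N→C→U = 7+5+2+9 = 23 sets the finish at 23 days.
Without J→N, N's earliest start moves from 7 to 0.
New critical path: J→C→U = 7+2+9 = 18 ⇒ 18 days.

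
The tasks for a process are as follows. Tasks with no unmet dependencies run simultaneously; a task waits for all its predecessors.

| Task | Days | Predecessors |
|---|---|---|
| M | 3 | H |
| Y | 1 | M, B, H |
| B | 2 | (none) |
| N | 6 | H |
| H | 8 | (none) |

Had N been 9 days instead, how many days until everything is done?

Actual critical path: H→N = 8+6 = 14 ⇒ 14 days.
N is on the critical path; changing it to 9 makes that path 17 days.
No other chain overtakes it, so the finish is 17 days.

17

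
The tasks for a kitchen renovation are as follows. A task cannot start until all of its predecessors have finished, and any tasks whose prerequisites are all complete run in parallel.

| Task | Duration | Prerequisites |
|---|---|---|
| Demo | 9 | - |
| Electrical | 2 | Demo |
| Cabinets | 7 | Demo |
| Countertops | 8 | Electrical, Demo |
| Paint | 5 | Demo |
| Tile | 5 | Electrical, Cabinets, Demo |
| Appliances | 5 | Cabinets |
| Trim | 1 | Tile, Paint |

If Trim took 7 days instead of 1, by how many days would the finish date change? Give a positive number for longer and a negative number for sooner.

Baseline: Demo→Cabinets→Tile→Trim = 9+7+5+1 = 22 → 22 days.
Trim lies on that path, so at 7 days the path becomes 28 days.
That remains the longest chain; total 28 days.
Change in finish: 28 − 22 = +6 days.

6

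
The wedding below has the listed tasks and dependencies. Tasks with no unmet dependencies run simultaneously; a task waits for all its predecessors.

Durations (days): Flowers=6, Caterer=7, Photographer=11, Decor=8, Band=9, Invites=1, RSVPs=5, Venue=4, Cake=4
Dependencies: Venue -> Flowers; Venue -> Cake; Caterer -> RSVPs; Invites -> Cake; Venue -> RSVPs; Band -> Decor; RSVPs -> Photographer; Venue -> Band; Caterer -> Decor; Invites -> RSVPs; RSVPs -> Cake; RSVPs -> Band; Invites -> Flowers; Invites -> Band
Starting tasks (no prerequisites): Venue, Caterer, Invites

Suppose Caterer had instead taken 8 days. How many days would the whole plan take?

30

The binding path is Caterer→RSVPs→Band→Decor = 7+5+9+8 = 29; finish at 29 days.
Since Caterer is critical, the +1 change carries straight to that chain (now 30 days).
The critical path is still Caterer→RSVPs→Band→Decor; finish is now 30 days.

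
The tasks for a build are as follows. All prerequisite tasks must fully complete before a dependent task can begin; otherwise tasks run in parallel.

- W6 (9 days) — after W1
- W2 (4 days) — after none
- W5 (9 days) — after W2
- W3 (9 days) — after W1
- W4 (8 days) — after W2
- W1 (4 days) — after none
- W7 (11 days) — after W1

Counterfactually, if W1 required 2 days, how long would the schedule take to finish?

13

As given, the longest chain is W1→W7 = 4+11 = 15, so the finish is 15 days.
W1 lies on that path, so at 2 days the path becomes 13 days.
The critical path is still W1→W7; finish is now 13 days.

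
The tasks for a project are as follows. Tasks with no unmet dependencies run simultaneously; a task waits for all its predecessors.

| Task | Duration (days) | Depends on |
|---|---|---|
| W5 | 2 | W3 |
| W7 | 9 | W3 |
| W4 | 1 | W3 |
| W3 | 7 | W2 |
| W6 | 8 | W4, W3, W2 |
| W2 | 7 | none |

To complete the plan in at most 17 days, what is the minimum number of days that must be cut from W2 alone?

Current finish: 23 days; target: 17.
W2 is on every critical path, so each day cut from W2 cuts the finish by one (this holds down to a finish of 17).
Need 23 − 17 = 6 days off W2 → W2 becomes 1 day, finish becomes 17.

6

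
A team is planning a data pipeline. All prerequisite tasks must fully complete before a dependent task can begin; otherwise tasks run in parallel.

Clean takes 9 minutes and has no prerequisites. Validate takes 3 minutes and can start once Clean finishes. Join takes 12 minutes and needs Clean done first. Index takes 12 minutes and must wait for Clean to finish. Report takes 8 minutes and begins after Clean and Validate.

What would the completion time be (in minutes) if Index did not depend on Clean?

Original critical path: Clean→Join = 9+12 = 21 ⇒ 21 minutes.
Without Clean→Index, Index's earliest start moves from 9 to 0.
After: Clean→Join = 9+12 = 21 → 21 minutes.

21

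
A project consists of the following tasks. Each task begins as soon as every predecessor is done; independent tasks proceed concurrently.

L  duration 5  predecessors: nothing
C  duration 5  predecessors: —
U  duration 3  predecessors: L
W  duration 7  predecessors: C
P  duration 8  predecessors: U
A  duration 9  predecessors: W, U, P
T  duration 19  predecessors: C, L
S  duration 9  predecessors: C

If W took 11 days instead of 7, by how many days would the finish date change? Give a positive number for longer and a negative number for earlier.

The binding path is L→U→P→A = 5+3+8+9 = 25; finish at 25 days.
The longest path through W is only 21 days, so W has float 4.
No other chain overtakes it, so the finish is 25 days.
Change in finish: 25 − 25 = +0 days.

0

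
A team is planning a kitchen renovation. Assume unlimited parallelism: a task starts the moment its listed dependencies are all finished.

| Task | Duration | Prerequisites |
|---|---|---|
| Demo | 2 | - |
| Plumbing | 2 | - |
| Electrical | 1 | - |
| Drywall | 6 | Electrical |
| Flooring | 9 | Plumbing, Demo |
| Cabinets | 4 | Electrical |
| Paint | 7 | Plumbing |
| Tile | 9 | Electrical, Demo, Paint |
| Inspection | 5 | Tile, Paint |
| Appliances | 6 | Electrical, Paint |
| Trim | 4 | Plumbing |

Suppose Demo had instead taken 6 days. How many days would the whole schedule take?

Actual critical path: Plumbing→Paint→Tile→Inspection = 2+7+9+5 = 23 ⇒ 23 days.
Demo is off the critical path — its longest chain is 16 days, giving 7 of slack.
The critical path is still Plumbing→Paint→Tile→Inspection; finish is now 23 days.

23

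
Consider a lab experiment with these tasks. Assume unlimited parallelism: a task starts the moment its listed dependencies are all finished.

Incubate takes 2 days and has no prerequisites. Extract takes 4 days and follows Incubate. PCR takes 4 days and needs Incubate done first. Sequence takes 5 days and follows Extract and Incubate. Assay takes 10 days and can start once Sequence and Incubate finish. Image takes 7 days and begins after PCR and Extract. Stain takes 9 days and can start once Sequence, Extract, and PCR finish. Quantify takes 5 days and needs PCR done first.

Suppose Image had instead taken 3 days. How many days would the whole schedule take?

As given, the longest chain is Incubate→Extract→Sequence→Assay = 2+4+5+10 = 21, so the finish is 21 days.
Image has 8 days of float (longest path through it is 13).
No other chain overtakes it, so the finish is 21 days.

21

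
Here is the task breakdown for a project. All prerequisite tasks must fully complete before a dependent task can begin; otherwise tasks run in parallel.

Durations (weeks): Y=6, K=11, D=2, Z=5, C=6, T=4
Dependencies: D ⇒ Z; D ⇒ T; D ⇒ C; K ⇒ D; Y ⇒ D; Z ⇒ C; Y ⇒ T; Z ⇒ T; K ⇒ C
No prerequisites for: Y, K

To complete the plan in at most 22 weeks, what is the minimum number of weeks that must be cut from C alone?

Current finish: 24 weeks; target: 22.
C is on every critical path, so each week cut from C cuts the finish by one (this holds down to a finish of 22).
Need 24 − 22 = 2 weeks off C → C becomes 4 weeks, finish becomes 22.

2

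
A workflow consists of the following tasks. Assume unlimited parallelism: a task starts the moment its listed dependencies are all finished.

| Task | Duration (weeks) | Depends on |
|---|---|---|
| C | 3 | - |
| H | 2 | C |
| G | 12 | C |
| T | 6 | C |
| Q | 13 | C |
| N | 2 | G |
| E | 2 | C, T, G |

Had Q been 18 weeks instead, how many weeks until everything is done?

21

Actual critical path: C→G→N = 3+12+2 = 17 ⇒ 17 weeks.
Q has 1 week of float (longest path through it is 16).
Now C→Q = 3+18 = 21 is longest, so the finish becomes 21 weeks.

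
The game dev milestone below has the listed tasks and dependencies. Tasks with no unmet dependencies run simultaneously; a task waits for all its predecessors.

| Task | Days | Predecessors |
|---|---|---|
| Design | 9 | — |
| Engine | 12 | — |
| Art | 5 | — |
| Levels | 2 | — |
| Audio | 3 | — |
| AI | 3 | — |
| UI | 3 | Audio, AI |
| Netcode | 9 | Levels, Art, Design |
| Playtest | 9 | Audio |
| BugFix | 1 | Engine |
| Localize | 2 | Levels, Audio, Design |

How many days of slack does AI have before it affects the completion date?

12

The longest chain is Design→Netcode = 9+9 = 18; overall finish 18 days.
The longest chain containing AI totals 6 days.
So AI can slip 15 − 3 = 12 days.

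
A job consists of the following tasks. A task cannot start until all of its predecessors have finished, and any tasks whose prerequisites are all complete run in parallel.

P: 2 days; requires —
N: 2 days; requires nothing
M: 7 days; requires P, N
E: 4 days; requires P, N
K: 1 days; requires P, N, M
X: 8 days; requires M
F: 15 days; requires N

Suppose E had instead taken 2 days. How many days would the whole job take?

Actual critical path: P→M→X = 2+7+8 = 17 ⇒ 17 days.
E is off the critical path — its longest chain is 6 days, giving 11 of slack.
The critical path is still P→M→X; finish is now 17 days.

17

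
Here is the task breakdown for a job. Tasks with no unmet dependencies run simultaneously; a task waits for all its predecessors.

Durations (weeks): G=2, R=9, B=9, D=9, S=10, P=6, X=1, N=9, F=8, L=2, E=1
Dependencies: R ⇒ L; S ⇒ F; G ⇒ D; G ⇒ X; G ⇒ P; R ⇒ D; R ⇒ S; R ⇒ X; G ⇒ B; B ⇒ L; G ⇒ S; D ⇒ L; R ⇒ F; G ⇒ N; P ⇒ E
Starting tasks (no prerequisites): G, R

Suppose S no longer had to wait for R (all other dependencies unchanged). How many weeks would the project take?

20

With the dependency in place, R→S→F = 9+10+8 = 27 sets the finish at 27 weeks.
Without R→S, S's earliest start moves from 9 to 2.
After: G→S→F = 2+10+8 = 20 → 20 weeks.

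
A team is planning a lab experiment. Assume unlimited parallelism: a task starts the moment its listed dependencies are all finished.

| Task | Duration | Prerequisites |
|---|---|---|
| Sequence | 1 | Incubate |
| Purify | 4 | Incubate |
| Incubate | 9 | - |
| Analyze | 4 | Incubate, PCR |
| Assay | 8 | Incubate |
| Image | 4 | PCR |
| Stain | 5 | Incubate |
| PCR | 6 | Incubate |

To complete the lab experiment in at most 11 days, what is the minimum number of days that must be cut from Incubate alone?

Current finish: 19 days; target: 11.
Incubate is on every critical path, so each day cut from Incubate cuts the finish by one (this holds down to a finish of 11).
Need 19 − 11 = 8 days off Incubate → Incubate becomes 1 day, finish becomes 11.

8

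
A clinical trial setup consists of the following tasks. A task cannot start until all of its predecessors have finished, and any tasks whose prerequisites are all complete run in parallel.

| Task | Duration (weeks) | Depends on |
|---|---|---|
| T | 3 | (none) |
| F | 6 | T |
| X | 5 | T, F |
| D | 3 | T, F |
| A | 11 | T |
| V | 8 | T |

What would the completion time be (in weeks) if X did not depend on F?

Original critical path: T→F→X = 3+6+5 = 14 ⇒ 14 weeks.
Without F→X, X's earliest start moves from 9 to 3.
The longest chain is now T→A = 3+11 = 14, so the clinical trial setup takes 14 weeks.

14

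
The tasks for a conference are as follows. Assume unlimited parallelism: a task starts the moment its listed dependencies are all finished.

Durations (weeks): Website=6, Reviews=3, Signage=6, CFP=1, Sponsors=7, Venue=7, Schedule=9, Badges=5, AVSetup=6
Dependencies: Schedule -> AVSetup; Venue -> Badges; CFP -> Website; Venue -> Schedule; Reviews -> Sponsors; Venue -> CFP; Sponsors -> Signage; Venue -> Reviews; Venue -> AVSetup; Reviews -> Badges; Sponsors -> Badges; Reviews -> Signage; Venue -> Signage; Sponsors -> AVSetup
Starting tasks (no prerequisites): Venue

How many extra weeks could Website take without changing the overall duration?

9

Venue→Reviews→Sponsors→AVSetup = 7+3+7+6 = 23 sets the makespan at 23 weeks.
The longest chain containing Website totals 14 weeks.
So Website can slip 23 − 14 = 9 weeks.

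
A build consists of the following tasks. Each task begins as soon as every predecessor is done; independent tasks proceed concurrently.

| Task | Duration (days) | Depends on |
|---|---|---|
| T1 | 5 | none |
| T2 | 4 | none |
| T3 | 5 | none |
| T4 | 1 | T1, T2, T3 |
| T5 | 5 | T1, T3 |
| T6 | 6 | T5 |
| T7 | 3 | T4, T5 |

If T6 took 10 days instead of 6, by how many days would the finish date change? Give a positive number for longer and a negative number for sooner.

4

Baseline: T1→T5→T6 = 5+5+6 = 16 → 16 days.
T6 is on the critical path; changing it to 10 makes that path 20 days.
That remains the longest chain; total 20 days.
Change in finish: 20 − 16 = +4 days.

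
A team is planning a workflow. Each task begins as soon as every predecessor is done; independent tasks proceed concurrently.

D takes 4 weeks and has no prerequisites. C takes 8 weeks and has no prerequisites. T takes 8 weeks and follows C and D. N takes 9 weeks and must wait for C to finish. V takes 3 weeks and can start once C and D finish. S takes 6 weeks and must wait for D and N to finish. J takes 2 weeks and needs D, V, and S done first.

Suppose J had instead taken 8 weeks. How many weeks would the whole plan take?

Actual critical path: C→N→S→J = 8+9+6+2 = 25 ⇒ 25 weeks.
Since J is critical, the +6 change carries straight to that chain (now 31 weeks).
That remains the longest chain; total 31 weeks.

31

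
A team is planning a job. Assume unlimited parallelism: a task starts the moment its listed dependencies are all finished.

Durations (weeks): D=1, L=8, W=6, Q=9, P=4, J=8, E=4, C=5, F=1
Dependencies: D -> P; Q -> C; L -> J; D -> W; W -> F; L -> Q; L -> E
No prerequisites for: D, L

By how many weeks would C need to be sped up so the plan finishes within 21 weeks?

Current finish: 22 weeks; target: 21.
C is on every critical path, so each week cut from C cuts the finish by one (this holds down to a finish of 18).
Need 22 − 21 = 1 week off C → C becomes 4 weeks, finish becomes 21.

1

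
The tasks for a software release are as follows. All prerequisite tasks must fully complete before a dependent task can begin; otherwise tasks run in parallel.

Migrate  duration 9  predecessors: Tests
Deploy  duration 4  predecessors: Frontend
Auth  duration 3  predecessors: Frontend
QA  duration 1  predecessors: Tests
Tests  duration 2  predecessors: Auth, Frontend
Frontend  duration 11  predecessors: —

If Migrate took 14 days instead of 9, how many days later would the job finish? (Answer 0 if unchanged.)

5

The binding path is Frontend→Auth→Tests→Migrate = 11+3+2+9 = 25; finish at 25 days.
Migrate lies on that path, so at 14 days the path becomes 30 days.
No other chain overtakes it, so the finish is 30 days.
Change in finish: 30 − 25 = +5 days.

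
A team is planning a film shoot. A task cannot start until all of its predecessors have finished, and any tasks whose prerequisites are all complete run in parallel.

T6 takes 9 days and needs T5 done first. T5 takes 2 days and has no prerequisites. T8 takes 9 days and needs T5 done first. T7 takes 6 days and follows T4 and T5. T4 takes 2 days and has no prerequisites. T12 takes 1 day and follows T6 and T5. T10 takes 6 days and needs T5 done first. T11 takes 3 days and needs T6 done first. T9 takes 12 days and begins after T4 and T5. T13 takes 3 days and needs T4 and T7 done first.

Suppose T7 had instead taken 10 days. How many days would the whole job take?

Critical path before the change: T4→T9 = 2+12 = 14 giving 14 days.
The longest path through T7 is only 11 days, so T7 has float 3.
The binding chain switches to T4→T7→T13 = 2+10+3 = 15; finish 15 days.

15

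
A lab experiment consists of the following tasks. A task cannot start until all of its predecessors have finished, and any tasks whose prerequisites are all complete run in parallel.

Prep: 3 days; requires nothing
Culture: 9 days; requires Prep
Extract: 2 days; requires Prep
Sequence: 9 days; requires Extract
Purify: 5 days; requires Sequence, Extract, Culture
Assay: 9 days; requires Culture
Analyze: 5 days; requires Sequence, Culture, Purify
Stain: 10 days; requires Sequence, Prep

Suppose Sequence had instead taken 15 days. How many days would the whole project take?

30

As given, the longest chain is Prep→Extract→Sequence→Purify→Analyze = 3+2+9+5+5 = 24, so the finish is 24 days.
Sequence lies on that path, so at 15 days the path becomes 30 days.
The critical path is still Prep→Extract→Sequence→Purify→Analyze; finish is now 30 days.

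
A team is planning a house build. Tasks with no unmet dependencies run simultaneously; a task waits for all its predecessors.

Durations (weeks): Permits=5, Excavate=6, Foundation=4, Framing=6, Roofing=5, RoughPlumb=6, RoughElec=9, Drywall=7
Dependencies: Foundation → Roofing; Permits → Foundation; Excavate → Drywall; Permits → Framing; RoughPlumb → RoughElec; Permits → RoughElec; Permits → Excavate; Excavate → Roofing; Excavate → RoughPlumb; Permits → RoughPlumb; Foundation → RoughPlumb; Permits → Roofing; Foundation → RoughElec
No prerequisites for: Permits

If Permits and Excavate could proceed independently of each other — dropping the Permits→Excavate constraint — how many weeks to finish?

24

Before: longest chain Permits→Excavate→RoughPlumb→RoughElec = 5+6+6+9 = 26, finish 26.
Without Permits→Excavate, Excavate's earliest start moves from 5 to 0.
New critical path: Permits→Foundation→RoughPlumb→RoughElec = 5+4+6+9 = 24 ⇒ 24 weeks.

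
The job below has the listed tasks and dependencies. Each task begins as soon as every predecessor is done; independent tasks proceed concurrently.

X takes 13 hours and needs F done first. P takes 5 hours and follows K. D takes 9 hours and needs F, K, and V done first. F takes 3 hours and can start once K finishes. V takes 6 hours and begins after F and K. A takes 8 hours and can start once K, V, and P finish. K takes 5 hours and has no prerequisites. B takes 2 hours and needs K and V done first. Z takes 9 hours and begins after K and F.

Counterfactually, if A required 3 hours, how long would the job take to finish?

The binding path is K→F→V→D = 5+3+6+9 = 23; finish at 23 hours.
The longest path through A is only 22 hours, so A has float 1.
The critical path is still K→F→V→D; finish is now 23 hours.

23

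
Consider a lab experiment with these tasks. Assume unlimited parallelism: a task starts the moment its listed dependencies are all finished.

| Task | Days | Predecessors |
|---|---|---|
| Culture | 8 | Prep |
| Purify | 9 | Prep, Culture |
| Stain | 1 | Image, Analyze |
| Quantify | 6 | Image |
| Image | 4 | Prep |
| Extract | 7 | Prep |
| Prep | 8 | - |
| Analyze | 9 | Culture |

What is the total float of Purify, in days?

Prep→Culture→Analyze→Stain = 8+8+9+1 = 26 sets the makespan at 26 days.
Purify finishes as early as 25 and must finish by 26.
Float = 26 − 25 = 1.

1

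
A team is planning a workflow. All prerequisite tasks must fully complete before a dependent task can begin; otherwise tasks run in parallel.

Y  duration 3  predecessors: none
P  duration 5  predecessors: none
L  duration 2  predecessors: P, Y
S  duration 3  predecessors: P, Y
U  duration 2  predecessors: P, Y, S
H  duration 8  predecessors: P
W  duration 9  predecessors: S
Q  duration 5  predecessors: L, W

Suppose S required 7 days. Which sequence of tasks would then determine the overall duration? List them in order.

P, S, W, Q

As given, the longest chain is P→S→W→Q = 5+3+9+5 = 22, so the finish is 22 days.
S is on the critical path; changing it to 7 makes that path 26 days.
The critical path is still P→S→W→Q; finish is now 26 days.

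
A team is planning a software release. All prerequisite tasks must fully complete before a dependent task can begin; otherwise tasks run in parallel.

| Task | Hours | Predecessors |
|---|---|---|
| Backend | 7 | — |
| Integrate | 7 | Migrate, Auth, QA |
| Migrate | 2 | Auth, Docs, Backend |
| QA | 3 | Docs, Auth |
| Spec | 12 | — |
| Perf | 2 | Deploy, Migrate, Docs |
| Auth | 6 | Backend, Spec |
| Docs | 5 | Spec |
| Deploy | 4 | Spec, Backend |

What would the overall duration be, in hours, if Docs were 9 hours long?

As given, the longest chain is Spec→Auth→QA→Integrate = 12+6+3+7 = 28, so the finish is 28 hours.
Docs has 1 hour of float (longest path through it is 27).
New critical path: Spec→Docs→QA→Integrate = 12+9+3+7 = 31 ⇒ 31 hours.

31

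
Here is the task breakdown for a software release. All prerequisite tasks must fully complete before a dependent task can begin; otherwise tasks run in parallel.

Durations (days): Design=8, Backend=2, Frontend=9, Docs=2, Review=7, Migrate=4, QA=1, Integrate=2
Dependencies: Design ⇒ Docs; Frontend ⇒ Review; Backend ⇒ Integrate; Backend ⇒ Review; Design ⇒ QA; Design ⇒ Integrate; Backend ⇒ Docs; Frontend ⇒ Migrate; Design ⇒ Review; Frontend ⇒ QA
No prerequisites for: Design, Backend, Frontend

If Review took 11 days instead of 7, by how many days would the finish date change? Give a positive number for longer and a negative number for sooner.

Critical path before the change: Frontend→Review = 9+7 = 16 giving 16 days.
Review lies on that path, so at 11 days the path becomes 20 days.
That remains the longest chain; total 20 days.
Change in finish: 20 − 16 = +4 days.

4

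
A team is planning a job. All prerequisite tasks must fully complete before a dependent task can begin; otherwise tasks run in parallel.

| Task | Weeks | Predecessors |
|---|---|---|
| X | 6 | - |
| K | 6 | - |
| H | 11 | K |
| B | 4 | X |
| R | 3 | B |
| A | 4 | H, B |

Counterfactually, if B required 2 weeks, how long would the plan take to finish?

21

The binding path is K→H→A = 6+11+4 = 21; finish at 21 weeks.
B has 7 weeks of float (longest path through it is 14).
No other chain overtakes it, so the finish is 21 weeks.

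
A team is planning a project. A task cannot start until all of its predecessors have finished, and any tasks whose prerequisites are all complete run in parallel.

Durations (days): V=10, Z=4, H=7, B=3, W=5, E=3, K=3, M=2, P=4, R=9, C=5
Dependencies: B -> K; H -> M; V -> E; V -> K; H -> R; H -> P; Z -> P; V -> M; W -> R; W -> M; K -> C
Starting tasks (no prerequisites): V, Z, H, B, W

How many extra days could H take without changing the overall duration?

The longest chain is V→K→C = 10+3+5 = 18; overall finish 18 days.
H finishes as early as 7 and must finish by 9.
Float = 18 − 16 = 2.

2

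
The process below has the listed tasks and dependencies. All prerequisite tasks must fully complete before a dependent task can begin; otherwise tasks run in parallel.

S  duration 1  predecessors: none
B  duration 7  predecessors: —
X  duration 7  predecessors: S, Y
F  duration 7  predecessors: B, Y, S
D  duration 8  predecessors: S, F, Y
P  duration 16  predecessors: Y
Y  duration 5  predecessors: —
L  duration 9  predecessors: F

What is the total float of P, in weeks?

The longest chain is B→F→L = 7+7+9 = 23; overall finish 23 weeks.
Longest path through P: 21 weeks (earliest finish 21, latest finish 23).
Slack of P = 7 − 5 = 2 weeks.

2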